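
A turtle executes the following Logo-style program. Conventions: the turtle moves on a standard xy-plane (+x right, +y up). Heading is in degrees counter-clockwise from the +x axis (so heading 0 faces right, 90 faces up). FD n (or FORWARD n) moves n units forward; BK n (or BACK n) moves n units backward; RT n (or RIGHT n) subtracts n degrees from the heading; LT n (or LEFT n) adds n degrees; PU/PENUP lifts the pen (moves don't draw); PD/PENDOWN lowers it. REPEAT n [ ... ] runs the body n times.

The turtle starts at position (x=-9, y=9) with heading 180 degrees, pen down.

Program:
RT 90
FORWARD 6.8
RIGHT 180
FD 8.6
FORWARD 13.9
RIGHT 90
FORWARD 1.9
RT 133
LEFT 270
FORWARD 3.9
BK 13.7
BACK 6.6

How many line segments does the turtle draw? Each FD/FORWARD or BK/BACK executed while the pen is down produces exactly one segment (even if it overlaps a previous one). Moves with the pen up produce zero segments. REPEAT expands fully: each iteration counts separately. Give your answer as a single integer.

Executing turtle program step by step:
Start: pos=(-9,9), heading=180, pen down
RT 90: heading 180 -> 90
FD 6.8: (-9,9) -> (-9,15.8) [heading=90, draw]
RT 180: heading 90 -> 270
FD 8.6: (-9,15.8) -> (-9,7.2) [heading=270, draw]
FD 13.9: (-9,7.2) -> (-9,-6.7) [heading=270, draw]
RT 90: heading 270 -> 180
FD 1.9: (-9,-6.7) -> (-10.9,-6.7) [heading=180, draw]
RT 133: heading 180 -> 47
LT 270: heading 47 -> 317
FD 3.9: (-10.9,-6.7) -> (-8.048,-9.36) [heading=317, draw]
BK 13.7: (-8.048,-9.36) -> (-18.067,-0.016) [heading=317, draw]
BK 6.6: (-18.067,-0.016) -> (-22.894,4.485) [heading=317, draw]
Final: pos=(-22.894,4.485), heading=317, 7 segment(s) drawn
Segments drawn: 7

Answer: 7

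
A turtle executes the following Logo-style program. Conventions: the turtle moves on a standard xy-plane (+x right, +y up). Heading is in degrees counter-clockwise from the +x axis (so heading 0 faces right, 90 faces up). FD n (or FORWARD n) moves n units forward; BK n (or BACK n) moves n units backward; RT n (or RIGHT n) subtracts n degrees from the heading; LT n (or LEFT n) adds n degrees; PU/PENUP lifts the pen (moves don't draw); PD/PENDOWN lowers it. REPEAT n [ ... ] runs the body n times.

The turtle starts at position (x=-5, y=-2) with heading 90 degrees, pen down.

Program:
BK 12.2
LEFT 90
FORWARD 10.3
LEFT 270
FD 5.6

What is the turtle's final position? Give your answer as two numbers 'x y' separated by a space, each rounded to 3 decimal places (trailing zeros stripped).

Answer: -15.3 -8.6

Derivation:
Executing turtle program step by step:
Start: pos=(-5,-2), heading=90, pen down
BK 12.2: (-5,-2) -> (-5,-14.2) [heading=90, draw]
LT 90: heading 90 -> 180
FD 10.3: (-5,-14.2) -> (-15.3,-14.2) [heading=180, draw]
LT 270: heading 180 -> 90
FD 5.6: (-15.3,-14.2) -> (-15.3,-8.6) [heading=90, draw]
Final: pos=(-15.3,-8.6), heading=90, 3 segment(s) drawn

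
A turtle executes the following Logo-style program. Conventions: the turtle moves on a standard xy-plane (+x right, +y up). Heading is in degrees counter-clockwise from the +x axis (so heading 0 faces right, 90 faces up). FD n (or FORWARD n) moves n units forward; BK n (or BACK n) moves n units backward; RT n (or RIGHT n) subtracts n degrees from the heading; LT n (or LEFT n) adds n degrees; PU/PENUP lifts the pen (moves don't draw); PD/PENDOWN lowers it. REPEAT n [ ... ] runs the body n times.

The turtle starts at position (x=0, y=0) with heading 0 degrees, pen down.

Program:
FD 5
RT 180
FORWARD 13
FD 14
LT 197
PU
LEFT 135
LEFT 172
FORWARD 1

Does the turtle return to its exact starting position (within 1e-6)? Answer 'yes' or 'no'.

Executing turtle program step by step:
Start: pos=(0,0), heading=0, pen down
FD 5: (0,0) -> (5,0) [heading=0, draw]
RT 180: heading 0 -> 180
FD 13: (5,0) -> (-8,0) [heading=180, draw]
FD 14: (-8,0) -> (-22,0) [heading=180, draw]
LT 197: heading 180 -> 17
PU: pen up
LT 135: heading 17 -> 152
LT 172: heading 152 -> 324
FD 1: (-22,0) -> (-21.191,-0.588) [heading=324, move]
Final: pos=(-21.191,-0.588), heading=324, 3 segment(s) drawn

Start position: (0, 0)
Final position: (-21.191, -0.588)
Distance = 21.199; >= 1e-6 -> NOT closed

Answer: no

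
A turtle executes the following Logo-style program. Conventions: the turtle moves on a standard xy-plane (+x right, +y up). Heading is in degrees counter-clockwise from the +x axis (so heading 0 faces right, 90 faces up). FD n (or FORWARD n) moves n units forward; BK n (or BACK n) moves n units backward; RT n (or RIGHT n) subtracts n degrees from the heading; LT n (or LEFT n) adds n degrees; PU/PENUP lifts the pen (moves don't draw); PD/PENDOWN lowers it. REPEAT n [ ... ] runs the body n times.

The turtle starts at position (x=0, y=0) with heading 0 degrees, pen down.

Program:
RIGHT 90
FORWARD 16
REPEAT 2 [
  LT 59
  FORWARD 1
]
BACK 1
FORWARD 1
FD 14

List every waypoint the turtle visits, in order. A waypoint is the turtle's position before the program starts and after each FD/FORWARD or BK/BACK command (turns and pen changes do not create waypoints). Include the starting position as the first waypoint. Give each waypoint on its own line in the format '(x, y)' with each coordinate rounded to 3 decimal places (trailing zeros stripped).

Answer: (0, 0)
(0, -16)
(0.857, -16.515)
(1.74, -16.046)
(0.857, -16.515)
(1.74, -16.046)
(14.101, -9.473)

Derivation:
Executing turtle program step by step:
Start: pos=(0,0), heading=0, pen down
RT 90: heading 0 -> 270
FD 16: (0,0) -> (0,-16) [heading=270, draw]
REPEAT 2 [
  -- iteration 1/2 --
  LT 59: heading 270 -> 329
  FD 1: (0,-16) -> (0.857,-16.515) [heading=329, draw]
  -- iteration 2/2 --
  LT 59: heading 329 -> 28
  FD 1: (0.857,-16.515) -> (1.74,-16.046) [heading=28, draw]
]
BK 1: (1.74,-16.046) -> (0.857,-16.515) [heading=28, draw]
FD 1: (0.857,-16.515) -> (1.74,-16.046) [heading=28, draw]
FD 14: (1.74,-16.046) -> (14.101,-9.473) [heading=28, draw]
Final: pos=(14.101,-9.473), heading=28, 6 segment(s) drawn
Waypoints (7 total):
(0, 0)
(0, -16)
(0.857, -16.515)
(1.74, -16.046)
(0.857, -16.515)
(1.74, -16.046)
(14.101, -9.473)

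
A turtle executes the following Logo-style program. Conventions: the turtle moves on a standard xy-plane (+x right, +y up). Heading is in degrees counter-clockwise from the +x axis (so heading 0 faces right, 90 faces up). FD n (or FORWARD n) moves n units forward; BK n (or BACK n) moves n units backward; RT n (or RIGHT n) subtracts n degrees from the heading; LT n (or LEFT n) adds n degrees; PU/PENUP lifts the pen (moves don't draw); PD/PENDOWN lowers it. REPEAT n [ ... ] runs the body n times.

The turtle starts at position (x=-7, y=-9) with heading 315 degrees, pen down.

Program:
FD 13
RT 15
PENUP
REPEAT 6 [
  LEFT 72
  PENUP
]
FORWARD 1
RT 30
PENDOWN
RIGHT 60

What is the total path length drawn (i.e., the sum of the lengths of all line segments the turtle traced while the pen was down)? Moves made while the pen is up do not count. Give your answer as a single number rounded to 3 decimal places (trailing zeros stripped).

Executing turtle program step by step:
Start: pos=(-7,-9), heading=315, pen down
FD 13: (-7,-9) -> (2.192,-18.192) [heading=315, draw]
RT 15: heading 315 -> 300
PU: pen up
REPEAT 6 [
  -- iteration 1/6 --
  LT 72: heading 300 -> 12
  PU: pen up
  -- iteration 2/6 --
  LT 72: heading 12 -> 84
  PU: pen up
  -- iteration 3/6 --
  LT 72: heading 84 -> 156
  PU: pen up
  -- iteration 4/6 --
  LT 72: heading 156 -> 228
  PU: pen up
  -- iteration 5/6 --
  LT 72: heading 228 -> 300
  PU: pen up
  -- iteration 6/6 --
  LT 72: heading 300 -> 12
  PU: pen up
]
FD 1: (2.192,-18.192) -> (3.171,-17.984) [heading=12, move]
RT 30: heading 12 -> 342
PD: pen down
RT 60: heading 342 -> 282
Final: pos=(3.171,-17.984), heading=282, 1 segment(s) drawn

Segment lengths:
  seg 1: (-7,-9) -> (2.192,-18.192), length = 13
Total = 13

Answer: 13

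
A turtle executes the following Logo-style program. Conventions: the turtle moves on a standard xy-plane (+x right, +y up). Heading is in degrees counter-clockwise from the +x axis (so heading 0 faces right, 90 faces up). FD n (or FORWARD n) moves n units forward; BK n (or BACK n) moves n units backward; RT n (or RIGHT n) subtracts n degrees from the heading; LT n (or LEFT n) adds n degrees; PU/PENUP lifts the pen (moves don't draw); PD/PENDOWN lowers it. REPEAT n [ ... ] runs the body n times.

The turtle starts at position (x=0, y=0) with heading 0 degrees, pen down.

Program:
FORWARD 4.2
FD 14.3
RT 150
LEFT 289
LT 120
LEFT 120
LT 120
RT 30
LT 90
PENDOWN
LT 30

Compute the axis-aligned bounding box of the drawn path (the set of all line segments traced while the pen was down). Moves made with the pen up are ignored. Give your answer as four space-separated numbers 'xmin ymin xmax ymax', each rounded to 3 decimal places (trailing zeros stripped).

Answer: 0 0 18.5 0

Derivation:
Executing turtle program step by step:
Start: pos=(0,0), heading=0, pen down
FD 4.2: (0,0) -> (4.2,0) [heading=0, draw]
FD 14.3: (4.2,0) -> (18.5,0) [heading=0, draw]
RT 150: heading 0 -> 210
LT 289: heading 210 -> 139
LT 120: heading 139 -> 259
LT 120: heading 259 -> 19
LT 120: heading 19 -> 139
RT 30: heading 139 -> 109
LT 90: heading 109 -> 199
PD: pen down
LT 30: heading 199 -> 229
Final: pos=(18.5,0), heading=229, 2 segment(s) drawn

Segment endpoints: x in {0, 4.2, 18.5}, y in {0}
xmin=0, ymin=0, xmax=18.5, ymax=0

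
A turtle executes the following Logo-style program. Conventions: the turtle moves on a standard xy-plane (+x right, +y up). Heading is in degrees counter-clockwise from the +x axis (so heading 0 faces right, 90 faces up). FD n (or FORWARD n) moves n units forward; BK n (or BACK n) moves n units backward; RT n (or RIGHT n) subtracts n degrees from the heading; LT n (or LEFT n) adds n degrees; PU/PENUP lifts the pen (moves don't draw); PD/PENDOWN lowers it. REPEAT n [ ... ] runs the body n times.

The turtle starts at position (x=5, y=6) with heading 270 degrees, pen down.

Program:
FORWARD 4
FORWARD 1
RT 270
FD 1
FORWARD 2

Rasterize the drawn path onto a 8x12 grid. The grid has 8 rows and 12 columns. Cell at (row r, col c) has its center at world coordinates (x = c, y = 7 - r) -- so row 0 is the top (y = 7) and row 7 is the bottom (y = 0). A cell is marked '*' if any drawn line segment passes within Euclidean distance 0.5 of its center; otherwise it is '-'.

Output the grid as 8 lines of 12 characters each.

Segment 0: (5,6) -> (5,2)
Segment 1: (5,2) -> (5,1)
Segment 2: (5,1) -> (6,1)
Segment 3: (6,1) -> (8,1)

Answer: ------------
-----*------
-----*------
-----*------
-----*------
-----*------
-----****---
------------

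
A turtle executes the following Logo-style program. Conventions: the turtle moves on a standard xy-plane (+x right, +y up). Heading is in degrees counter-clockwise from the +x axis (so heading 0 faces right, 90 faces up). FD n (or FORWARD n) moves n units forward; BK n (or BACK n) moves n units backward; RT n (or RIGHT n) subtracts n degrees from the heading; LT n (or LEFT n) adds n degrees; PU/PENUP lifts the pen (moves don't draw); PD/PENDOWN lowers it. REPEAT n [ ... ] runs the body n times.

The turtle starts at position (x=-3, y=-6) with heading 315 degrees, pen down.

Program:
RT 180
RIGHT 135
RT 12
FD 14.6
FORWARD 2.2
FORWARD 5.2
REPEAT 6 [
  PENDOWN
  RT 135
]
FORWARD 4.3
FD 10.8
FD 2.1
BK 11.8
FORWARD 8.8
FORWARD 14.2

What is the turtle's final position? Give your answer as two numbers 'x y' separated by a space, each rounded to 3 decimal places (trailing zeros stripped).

Executing turtle program step by step:
Start: pos=(-3,-6), heading=315, pen down
RT 180: heading 315 -> 135
RT 135: heading 135 -> 0
RT 12: heading 0 -> 348
FD 14.6: (-3,-6) -> (11.281,-9.036) [heading=348, draw]
FD 2.2: (11.281,-9.036) -> (13.433,-9.493) [heading=348, draw]
FD 5.2: (13.433,-9.493) -> (18.519,-10.574) [heading=348, draw]
REPEAT 6 [
  -- iteration 1/6 --
  PD: pen down
  RT 135: heading 348 -> 213
  -- iteration 2/6 --
  PD: pen down
  RT 135: heading 213 -> 78
  -- iteration 3/6 --
  PD: pen down
  RT 135: heading 78 -> 303
  -- iteration 4/6 --
  PD: pen down
  RT 135: heading 303 -> 168
  -- iteration 5/6 --
  PD: pen down
  RT 135: heading 168 -> 33
  -- iteration 6/6 --
  PD: pen down
  RT 135: heading 33 -> 258
]
FD 4.3: (18.519,-10.574) -> (17.625,-14.78) [heading=258, draw]
FD 10.8: (17.625,-14.78) -> (15.38,-25.344) [heading=258, draw]
FD 2.1: (15.38,-25.344) -> (14.943,-27.398) [heading=258, draw]
BK 11.8: (14.943,-27.398) -> (17.397,-15.856) [heading=258, draw]
FD 8.8: (17.397,-15.856) -> (15.567,-24.464) [heading=258, draw]
FD 14.2: (15.567,-24.464) -> (12.615,-38.353) [heading=258, draw]
Final: pos=(12.615,-38.353), heading=258, 9 segment(s) drawn

Answer: 12.615 -38.353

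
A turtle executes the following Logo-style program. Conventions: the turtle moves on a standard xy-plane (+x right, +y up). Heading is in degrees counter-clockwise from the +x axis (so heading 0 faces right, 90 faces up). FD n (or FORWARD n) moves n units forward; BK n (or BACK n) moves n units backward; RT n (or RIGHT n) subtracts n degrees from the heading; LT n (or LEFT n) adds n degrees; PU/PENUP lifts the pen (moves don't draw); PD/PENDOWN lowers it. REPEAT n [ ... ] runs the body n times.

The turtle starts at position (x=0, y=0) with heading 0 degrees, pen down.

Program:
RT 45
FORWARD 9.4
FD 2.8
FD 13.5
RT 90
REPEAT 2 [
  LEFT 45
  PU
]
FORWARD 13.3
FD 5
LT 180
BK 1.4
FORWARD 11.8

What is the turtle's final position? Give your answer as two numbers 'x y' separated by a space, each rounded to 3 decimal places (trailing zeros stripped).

Executing turtle program step by step:
Start: pos=(0,0), heading=0, pen down
RT 45: heading 0 -> 315
FD 9.4: (0,0) -> (6.647,-6.647) [heading=315, draw]
FD 2.8: (6.647,-6.647) -> (8.627,-8.627) [heading=315, draw]
FD 13.5: (8.627,-8.627) -> (18.173,-18.173) [heading=315, draw]
RT 90: heading 315 -> 225
REPEAT 2 [
  -- iteration 1/2 --
  LT 45: heading 225 -> 270
  PU: pen up
  -- iteration 2/2 --
  LT 45: heading 270 -> 315
  PU: pen up
]
FD 13.3: (18.173,-18.173) -> (27.577,-27.577) [heading=315, move]
FD 5: (27.577,-27.577) -> (31.113,-31.113) [heading=315, move]
LT 180: heading 315 -> 135
BK 1.4: (31.113,-31.113) -> (32.103,-32.103) [heading=135, move]
FD 11.8: (32.103,-32.103) -> (23.759,-23.759) [heading=135, move]
Final: pos=(23.759,-23.759), heading=135, 3 segment(s) drawn

Answer: 23.759 -23.759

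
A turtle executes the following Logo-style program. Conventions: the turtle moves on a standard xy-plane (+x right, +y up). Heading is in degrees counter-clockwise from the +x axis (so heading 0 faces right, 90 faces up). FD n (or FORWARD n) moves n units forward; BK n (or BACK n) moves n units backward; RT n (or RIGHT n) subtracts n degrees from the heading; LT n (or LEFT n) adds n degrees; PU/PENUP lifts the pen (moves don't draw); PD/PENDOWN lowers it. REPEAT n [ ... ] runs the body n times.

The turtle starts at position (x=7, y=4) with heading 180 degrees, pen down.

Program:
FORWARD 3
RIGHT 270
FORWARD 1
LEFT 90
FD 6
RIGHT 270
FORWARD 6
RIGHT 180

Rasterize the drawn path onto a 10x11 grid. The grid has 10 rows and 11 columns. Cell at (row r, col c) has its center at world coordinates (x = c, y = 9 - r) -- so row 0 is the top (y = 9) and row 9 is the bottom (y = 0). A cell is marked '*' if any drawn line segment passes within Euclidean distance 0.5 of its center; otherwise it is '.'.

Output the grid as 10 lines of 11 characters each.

Segment 0: (7,4) -> (4,4)
Segment 1: (4,4) -> (4,3)
Segment 2: (4,3) -> (10,3)
Segment 3: (10,3) -> (10,9)

Answer: ..........*
..........*
..........*
..........*
..........*
....****..*
....*******
...........
...........
...........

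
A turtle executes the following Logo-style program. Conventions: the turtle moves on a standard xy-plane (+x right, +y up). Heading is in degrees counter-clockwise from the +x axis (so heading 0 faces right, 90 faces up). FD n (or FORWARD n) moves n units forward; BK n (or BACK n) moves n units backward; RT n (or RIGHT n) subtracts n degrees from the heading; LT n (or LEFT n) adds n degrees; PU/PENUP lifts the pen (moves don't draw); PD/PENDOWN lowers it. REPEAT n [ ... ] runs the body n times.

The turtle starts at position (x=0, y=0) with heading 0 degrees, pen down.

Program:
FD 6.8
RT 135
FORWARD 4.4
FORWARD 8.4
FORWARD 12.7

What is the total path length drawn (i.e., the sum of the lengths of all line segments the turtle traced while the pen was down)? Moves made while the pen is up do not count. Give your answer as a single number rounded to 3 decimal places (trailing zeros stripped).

Executing turtle program step by step:
Start: pos=(0,0), heading=0, pen down
FD 6.8: (0,0) -> (6.8,0) [heading=0, draw]
RT 135: heading 0 -> 225
FD 4.4: (6.8,0) -> (3.689,-3.111) [heading=225, draw]
FD 8.4: (3.689,-3.111) -> (-2.251,-9.051) [heading=225, draw]
FD 12.7: (-2.251,-9.051) -> (-11.231,-18.031) [heading=225, draw]
Final: pos=(-11.231,-18.031), heading=225, 4 segment(s) drawn

Segment lengths:
  seg 1: (0,0) -> (6.8,0), length = 6.8
  seg 2: (6.8,0) -> (3.689,-3.111), length = 4.4
  seg 3: (3.689,-3.111) -> (-2.251,-9.051), length = 8.4
  seg 4: (-2.251,-9.051) -> (-11.231,-18.031), length = 12.7
Total = 32.3

Answer: 32.3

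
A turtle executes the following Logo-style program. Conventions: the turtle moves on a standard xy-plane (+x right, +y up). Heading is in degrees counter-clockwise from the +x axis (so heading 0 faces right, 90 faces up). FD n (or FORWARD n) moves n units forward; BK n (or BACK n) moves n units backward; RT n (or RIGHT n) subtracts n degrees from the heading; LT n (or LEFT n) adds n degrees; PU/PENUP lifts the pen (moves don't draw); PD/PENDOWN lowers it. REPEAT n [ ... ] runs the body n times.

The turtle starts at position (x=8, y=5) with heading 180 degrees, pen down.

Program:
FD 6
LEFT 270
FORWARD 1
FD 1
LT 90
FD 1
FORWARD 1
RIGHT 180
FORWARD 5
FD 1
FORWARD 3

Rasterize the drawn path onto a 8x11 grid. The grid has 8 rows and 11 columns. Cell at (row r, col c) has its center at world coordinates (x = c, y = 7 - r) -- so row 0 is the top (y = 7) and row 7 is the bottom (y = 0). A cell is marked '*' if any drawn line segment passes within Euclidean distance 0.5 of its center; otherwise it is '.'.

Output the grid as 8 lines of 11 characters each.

Answer: **********.
..*........
..*******..
...........
...........
...........
...........
...........

Derivation:
Segment 0: (8,5) -> (2,5)
Segment 1: (2,5) -> (2,6)
Segment 2: (2,6) -> (2,7)
Segment 3: (2,7) -> (1,7)
Segment 4: (1,7) -> (0,7)
Segment 5: (0,7) -> (5,7)
Segment 6: (5,7) -> (6,7)
Segment 7: (6,7) -> (9,7)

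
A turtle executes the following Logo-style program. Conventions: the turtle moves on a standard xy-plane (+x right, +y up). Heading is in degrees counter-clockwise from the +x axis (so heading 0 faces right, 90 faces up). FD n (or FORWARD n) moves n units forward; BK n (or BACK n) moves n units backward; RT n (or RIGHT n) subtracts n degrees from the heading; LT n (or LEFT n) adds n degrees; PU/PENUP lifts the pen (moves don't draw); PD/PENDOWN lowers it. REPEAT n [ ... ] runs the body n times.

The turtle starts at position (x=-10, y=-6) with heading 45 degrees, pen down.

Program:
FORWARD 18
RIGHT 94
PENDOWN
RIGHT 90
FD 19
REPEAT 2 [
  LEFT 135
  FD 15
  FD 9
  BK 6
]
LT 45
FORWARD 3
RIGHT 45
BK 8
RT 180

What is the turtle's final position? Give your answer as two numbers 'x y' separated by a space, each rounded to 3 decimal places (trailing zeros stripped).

Executing turtle program step by step:
Start: pos=(-10,-6), heading=45, pen down
FD 18: (-10,-6) -> (2.728,6.728) [heading=45, draw]
RT 94: heading 45 -> 311
PD: pen down
RT 90: heading 311 -> 221
FD 19: (2.728,6.728) -> (-11.612,-5.737) [heading=221, draw]
REPEAT 2 [
  -- iteration 1/2 --
  LT 135: heading 221 -> 356
  FD 15: (-11.612,-5.737) -> (3.352,-6.784) [heading=356, draw]
  FD 9: (3.352,-6.784) -> (12.33,-7.411) [heading=356, draw]
  BK 6: (12.33,-7.411) -> (6.345,-6.993) [heading=356, draw]
  -- iteration 2/2 --
  LT 135: heading 356 -> 131
  FD 15: (6.345,-6.993) -> (-3.496,4.328) [heading=131, draw]
  FD 9: (-3.496,4.328) -> (-9.401,11.12) [heading=131, draw]
  BK 6: (-9.401,11.12) -> (-5.464,6.592) [heading=131, draw]
]
LT 45: heading 131 -> 176
FD 3: (-5.464,6.592) -> (-8.457,6.801) [heading=176, draw]
RT 45: heading 176 -> 131
BK 8: (-8.457,6.801) -> (-3.209,0.764) [heading=131, draw]
RT 180: heading 131 -> 311
Final: pos=(-3.209,0.764), heading=311, 10 segment(s) drawn

Answer: -3.209 0.764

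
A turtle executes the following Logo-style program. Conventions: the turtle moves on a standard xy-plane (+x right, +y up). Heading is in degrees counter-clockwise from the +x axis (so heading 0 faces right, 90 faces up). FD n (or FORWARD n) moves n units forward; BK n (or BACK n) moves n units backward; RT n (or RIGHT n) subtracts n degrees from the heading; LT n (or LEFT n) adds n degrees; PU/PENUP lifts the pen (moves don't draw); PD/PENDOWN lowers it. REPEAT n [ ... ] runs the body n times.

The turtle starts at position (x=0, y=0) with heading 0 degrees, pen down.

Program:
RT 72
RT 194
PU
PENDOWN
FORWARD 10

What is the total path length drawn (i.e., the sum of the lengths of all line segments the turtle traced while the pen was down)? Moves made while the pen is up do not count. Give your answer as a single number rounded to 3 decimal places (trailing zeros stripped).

Executing turtle program step by step:
Start: pos=(0,0), heading=0, pen down
RT 72: heading 0 -> 288
RT 194: heading 288 -> 94
PU: pen up
PD: pen down
FD 10: (0,0) -> (-0.698,9.976) [heading=94, draw]
Final: pos=(-0.698,9.976), heading=94, 1 segment(s) drawn

Segment lengths:
  seg 1: (0,0) -> (-0.698,9.976), length = 10
Total = 10

Answer: 10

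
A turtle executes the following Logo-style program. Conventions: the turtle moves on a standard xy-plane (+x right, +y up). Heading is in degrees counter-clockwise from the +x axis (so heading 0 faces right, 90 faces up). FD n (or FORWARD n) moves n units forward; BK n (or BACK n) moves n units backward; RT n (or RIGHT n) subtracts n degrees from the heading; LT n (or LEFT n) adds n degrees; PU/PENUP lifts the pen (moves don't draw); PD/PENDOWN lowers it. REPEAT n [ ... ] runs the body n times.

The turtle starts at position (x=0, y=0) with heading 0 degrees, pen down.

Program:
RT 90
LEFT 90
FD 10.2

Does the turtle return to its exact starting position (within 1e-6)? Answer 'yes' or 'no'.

Executing turtle program step by step:
Start: pos=(0,0), heading=0, pen down
RT 90: heading 0 -> 270
LT 90: heading 270 -> 0
FD 10.2: (0,0) -> (10.2,0) [heading=0, draw]
Final: pos=(10.2,0), heading=0, 1 segment(s) drawn

Start position: (0, 0)
Final position: (10.2, 0)
Distance = 10.2; >= 1e-6 -> NOT closed

Answer: no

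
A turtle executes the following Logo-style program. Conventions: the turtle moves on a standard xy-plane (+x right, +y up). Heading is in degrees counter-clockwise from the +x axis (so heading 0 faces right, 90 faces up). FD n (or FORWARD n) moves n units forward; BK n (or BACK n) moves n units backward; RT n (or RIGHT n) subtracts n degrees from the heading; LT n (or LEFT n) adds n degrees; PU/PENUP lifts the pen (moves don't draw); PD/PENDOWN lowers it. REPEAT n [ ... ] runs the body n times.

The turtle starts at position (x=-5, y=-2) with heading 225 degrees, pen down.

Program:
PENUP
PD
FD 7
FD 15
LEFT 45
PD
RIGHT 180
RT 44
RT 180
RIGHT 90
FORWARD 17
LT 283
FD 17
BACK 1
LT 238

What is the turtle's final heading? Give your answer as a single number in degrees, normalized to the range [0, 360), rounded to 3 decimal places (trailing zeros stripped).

Answer: 297

Derivation:
Executing turtle program step by step:
Start: pos=(-5,-2), heading=225, pen down
PU: pen up
PD: pen down
FD 7: (-5,-2) -> (-9.95,-6.95) [heading=225, draw]
FD 15: (-9.95,-6.95) -> (-20.556,-17.556) [heading=225, draw]
LT 45: heading 225 -> 270
PD: pen down
RT 180: heading 270 -> 90
RT 44: heading 90 -> 46
RT 180: heading 46 -> 226
RT 90: heading 226 -> 136
FD 17: (-20.556,-17.556) -> (-32.785,-5.747) [heading=136, draw]
LT 283: heading 136 -> 59
FD 17: (-32.785,-5.747) -> (-24.029,8.825) [heading=59, draw]
BK 1: (-24.029,8.825) -> (-24.545,7.968) [heading=59, draw]
LT 238: heading 59 -> 297
Final: pos=(-24.545,7.968), heading=297, 5 segment(s) drawn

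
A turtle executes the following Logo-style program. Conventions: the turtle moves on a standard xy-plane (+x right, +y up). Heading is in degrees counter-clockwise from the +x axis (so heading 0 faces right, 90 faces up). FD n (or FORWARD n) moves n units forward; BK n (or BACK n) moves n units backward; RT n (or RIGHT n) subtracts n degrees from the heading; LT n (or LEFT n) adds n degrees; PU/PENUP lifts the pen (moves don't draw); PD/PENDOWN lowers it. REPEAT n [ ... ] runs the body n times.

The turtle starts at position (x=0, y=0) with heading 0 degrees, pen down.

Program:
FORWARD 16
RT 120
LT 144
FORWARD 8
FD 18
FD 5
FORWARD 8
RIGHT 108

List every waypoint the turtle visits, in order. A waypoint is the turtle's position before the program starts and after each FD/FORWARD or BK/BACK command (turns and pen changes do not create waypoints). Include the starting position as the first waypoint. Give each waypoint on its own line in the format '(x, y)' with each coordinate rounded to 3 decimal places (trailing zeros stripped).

Answer: (0, 0)
(16, 0)
(23.308, 3.254)
(39.752, 10.575)
(44.32, 12.609)
(51.628, 15.863)

Derivation:
Executing turtle program step by step:
Start: pos=(0,0), heading=0, pen down
FD 16: (0,0) -> (16,0) [heading=0, draw]
RT 120: heading 0 -> 240
LT 144: heading 240 -> 24
FD 8: (16,0) -> (23.308,3.254) [heading=24, draw]
FD 18: (23.308,3.254) -> (39.752,10.575) [heading=24, draw]
FD 5: (39.752,10.575) -> (44.32,12.609) [heading=24, draw]
FD 8: (44.32,12.609) -> (51.628,15.863) [heading=24, draw]
RT 108: heading 24 -> 276
Final: pos=(51.628,15.863), heading=276, 5 segment(s) drawn
Waypoints (6 total):
(0, 0)
(16, 0)
(23.308, 3.254)
(39.752, 10.575)
(44.32, 12.609)
(51.628, 15.863)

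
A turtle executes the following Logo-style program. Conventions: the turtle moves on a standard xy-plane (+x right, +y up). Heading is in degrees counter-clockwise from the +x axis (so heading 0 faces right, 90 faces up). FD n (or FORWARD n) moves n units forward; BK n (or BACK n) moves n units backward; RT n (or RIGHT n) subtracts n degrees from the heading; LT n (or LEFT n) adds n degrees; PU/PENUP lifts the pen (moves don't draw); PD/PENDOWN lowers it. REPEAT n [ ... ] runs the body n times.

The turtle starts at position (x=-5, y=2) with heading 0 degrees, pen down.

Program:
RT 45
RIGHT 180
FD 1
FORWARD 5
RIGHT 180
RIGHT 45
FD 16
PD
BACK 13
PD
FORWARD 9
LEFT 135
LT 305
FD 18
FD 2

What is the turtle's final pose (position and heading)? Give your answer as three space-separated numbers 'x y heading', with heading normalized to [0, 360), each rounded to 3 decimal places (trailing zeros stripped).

Answer: 10.454 -9.23 350

Derivation:
Executing turtle program step by step:
Start: pos=(-5,2), heading=0, pen down
RT 45: heading 0 -> 315
RT 180: heading 315 -> 135
FD 1: (-5,2) -> (-5.707,2.707) [heading=135, draw]
FD 5: (-5.707,2.707) -> (-9.243,6.243) [heading=135, draw]
RT 180: heading 135 -> 315
RT 45: heading 315 -> 270
FD 16: (-9.243,6.243) -> (-9.243,-9.757) [heading=270, draw]
PD: pen down
BK 13: (-9.243,-9.757) -> (-9.243,3.243) [heading=270, draw]
PD: pen down
FD 9: (-9.243,3.243) -> (-9.243,-5.757) [heading=270, draw]
LT 135: heading 270 -> 45
LT 305: heading 45 -> 350
FD 18: (-9.243,-5.757) -> (8.484,-8.883) [heading=350, draw]
FD 2: (8.484,-8.883) -> (10.454,-9.23) [heading=350, draw]
Final: pos=(10.454,-9.23), heading=350, 7 segment(s) drawn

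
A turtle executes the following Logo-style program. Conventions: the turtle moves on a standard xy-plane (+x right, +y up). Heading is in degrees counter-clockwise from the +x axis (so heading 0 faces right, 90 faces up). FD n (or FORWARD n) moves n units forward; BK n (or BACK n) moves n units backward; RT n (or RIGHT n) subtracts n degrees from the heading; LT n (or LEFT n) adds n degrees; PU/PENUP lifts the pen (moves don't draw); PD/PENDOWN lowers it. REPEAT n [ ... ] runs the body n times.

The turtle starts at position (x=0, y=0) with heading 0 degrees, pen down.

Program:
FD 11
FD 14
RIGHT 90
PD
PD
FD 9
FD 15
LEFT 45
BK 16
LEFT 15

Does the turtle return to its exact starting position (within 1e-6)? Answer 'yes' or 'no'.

Executing turtle program step by step:
Start: pos=(0,0), heading=0, pen down
FD 11: (0,0) -> (11,0) [heading=0, draw]
FD 14: (11,0) -> (25,0) [heading=0, draw]
RT 90: heading 0 -> 270
PD: pen down
PD: pen down
FD 9: (25,0) -> (25,-9) [heading=270, draw]
FD 15: (25,-9) -> (25,-24) [heading=270, draw]
LT 45: heading 270 -> 315
BK 16: (25,-24) -> (13.686,-12.686) [heading=315, draw]
LT 15: heading 315 -> 330
Final: pos=(13.686,-12.686), heading=330, 5 segment(s) drawn

Start position: (0, 0)
Final position: (13.686, -12.686)
Distance = 18.662; >= 1e-6 -> NOT closed

Answer: no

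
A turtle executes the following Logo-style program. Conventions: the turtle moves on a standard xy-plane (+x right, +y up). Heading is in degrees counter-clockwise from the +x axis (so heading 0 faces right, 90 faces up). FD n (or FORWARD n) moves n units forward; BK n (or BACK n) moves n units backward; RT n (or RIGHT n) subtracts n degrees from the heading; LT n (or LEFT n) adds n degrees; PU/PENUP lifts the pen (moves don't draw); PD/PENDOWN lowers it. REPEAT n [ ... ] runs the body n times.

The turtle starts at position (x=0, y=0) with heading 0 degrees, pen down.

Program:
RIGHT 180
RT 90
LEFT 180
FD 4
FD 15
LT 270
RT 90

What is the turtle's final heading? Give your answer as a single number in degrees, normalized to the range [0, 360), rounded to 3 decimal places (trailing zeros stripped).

Answer: 90

Derivation:
Executing turtle program step by step:
Start: pos=(0,0), heading=0, pen down
RT 180: heading 0 -> 180
RT 90: heading 180 -> 90
LT 180: heading 90 -> 270
FD 4: (0,0) -> (0,-4) [heading=270, draw]
FD 15: (0,-4) -> (0,-19) [heading=270, draw]
LT 270: heading 270 -> 180
RT 90: heading 180 -> 90
Final: pos=(0,-19), heading=90, 2 segment(s) drawn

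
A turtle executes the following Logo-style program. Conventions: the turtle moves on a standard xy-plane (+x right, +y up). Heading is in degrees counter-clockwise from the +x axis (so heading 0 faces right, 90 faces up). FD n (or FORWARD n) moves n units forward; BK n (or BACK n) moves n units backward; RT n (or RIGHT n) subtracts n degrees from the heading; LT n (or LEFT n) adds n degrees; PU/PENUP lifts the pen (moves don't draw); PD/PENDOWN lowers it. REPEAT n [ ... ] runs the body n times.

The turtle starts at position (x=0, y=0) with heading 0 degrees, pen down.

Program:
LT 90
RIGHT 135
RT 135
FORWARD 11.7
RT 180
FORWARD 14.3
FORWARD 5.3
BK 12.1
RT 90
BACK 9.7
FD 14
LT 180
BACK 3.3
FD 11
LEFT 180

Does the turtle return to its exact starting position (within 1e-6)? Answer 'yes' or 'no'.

Executing turtle program step by step:
Start: pos=(0,0), heading=0, pen down
LT 90: heading 0 -> 90
RT 135: heading 90 -> 315
RT 135: heading 315 -> 180
FD 11.7: (0,0) -> (-11.7,0) [heading=180, draw]
RT 180: heading 180 -> 0
FD 14.3: (-11.7,0) -> (2.6,0) [heading=0, draw]
FD 5.3: (2.6,0) -> (7.9,0) [heading=0, draw]
BK 12.1: (7.9,0) -> (-4.2,0) [heading=0, draw]
RT 90: heading 0 -> 270
BK 9.7: (-4.2,0) -> (-4.2,9.7) [heading=270, draw]
FD 14: (-4.2,9.7) -> (-4.2,-4.3) [heading=270, draw]
LT 180: heading 270 -> 90
BK 3.3: (-4.2,-4.3) -> (-4.2,-7.6) [heading=90, draw]
FD 11: (-4.2,-7.6) -> (-4.2,3.4) [heading=90, draw]
LT 180: heading 90 -> 270
Final: pos=(-4.2,3.4), heading=270, 8 segment(s) drawn

Start position: (0, 0)
Final position: (-4.2, 3.4)
Distance = 5.404; >= 1e-6 -> NOT closed

Answer: no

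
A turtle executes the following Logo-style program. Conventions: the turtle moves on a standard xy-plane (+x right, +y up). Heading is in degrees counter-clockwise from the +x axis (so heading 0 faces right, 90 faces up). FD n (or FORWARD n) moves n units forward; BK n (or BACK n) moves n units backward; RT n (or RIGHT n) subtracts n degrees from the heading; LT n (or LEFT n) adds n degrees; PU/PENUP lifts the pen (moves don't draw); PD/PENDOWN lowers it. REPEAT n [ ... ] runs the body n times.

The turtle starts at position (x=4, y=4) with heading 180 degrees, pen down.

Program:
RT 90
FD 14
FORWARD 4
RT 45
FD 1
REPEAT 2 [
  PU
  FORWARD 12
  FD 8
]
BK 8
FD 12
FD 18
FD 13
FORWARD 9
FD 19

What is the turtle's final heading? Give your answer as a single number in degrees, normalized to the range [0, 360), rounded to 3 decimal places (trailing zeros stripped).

Answer: 45

Derivation:
Executing turtle program step by step:
Start: pos=(4,4), heading=180, pen down
RT 90: heading 180 -> 90
FD 14: (4,4) -> (4,18) [heading=90, draw]
FD 4: (4,18) -> (4,22) [heading=90, draw]
RT 45: heading 90 -> 45
FD 1: (4,22) -> (4.707,22.707) [heading=45, draw]
REPEAT 2 [
  -- iteration 1/2 --
  PU: pen up
  FD 12: (4.707,22.707) -> (13.192,31.192) [heading=45, move]
  FD 8: (13.192,31.192) -> (18.849,36.849) [heading=45, move]
  -- iteration 2/2 --
  PU: pen up
  FD 12: (18.849,36.849) -> (27.335,45.335) [heading=45, move]
  FD 8: (27.335,45.335) -> (32.991,50.991) [heading=45, move]
]
BK 8: (32.991,50.991) -> (27.335,45.335) [heading=45, move]
FD 12: (27.335,45.335) -> (35.82,53.82) [heading=45, move]
FD 18: (35.82,53.82) -> (48.548,66.548) [heading=45, move]
FD 13: (48.548,66.548) -> (57.74,75.74) [heading=45, move]
FD 9: (57.74,75.74) -> (64.104,82.104) [heading=45, move]
FD 19: (64.104,82.104) -> (77.539,95.539) [heading=45, move]
Final: pos=(77.539,95.539), heading=45, 3 segment(s) drawn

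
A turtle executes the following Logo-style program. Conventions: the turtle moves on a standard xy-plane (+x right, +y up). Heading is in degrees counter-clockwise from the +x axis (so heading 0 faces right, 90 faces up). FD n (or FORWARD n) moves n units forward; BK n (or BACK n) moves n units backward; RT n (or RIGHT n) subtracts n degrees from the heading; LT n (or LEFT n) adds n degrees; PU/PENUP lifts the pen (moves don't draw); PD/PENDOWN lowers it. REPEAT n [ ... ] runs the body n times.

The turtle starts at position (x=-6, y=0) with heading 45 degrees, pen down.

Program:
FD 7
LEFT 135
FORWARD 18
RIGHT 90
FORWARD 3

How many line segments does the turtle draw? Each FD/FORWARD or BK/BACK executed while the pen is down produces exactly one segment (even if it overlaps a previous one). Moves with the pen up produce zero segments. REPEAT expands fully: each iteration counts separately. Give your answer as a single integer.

Executing turtle program step by step:
Start: pos=(-6,0), heading=45, pen down
FD 7: (-6,0) -> (-1.05,4.95) [heading=45, draw]
LT 135: heading 45 -> 180
FD 18: (-1.05,4.95) -> (-19.05,4.95) [heading=180, draw]
RT 90: heading 180 -> 90
FD 3: (-19.05,4.95) -> (-19.05,7.95) [heading=90, draw]
Final: pos=(-19.05,7.95), heading=90, 3 segment(s) drawn
Segments drawn: 3

Answer: 3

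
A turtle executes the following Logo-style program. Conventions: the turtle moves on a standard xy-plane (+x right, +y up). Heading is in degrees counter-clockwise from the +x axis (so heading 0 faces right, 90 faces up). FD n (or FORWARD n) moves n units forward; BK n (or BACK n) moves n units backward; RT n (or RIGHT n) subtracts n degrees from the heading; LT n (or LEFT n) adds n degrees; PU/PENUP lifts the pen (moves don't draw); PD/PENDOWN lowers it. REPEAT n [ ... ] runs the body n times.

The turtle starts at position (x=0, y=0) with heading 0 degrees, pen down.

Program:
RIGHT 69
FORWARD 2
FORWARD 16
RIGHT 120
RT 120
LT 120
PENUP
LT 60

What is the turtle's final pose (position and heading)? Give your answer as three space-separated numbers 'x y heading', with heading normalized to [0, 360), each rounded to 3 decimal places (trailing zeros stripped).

Answer: 6.451 -16.804 231

Derivation:
Executing turtle program step by step:
Start: pos=(0,0), heading=0, pen down
RT 69: heading 0 -> 291
FD 2: (0,0) -> (0.717,-1.867) [heading=291, draw]
FD 16: (0.717,-1.867) -> (6.451,-16.804) [heading=291, draw]
RT 120: heading 291 -> 171
RT 120: heading 171 -> 51
LT 120: heading 51 -> 171
PU: pen up
LT 60: heading 171 -> 231
Final: pos=(6.451,-16.804), heading=231, 2 segment(s) drawn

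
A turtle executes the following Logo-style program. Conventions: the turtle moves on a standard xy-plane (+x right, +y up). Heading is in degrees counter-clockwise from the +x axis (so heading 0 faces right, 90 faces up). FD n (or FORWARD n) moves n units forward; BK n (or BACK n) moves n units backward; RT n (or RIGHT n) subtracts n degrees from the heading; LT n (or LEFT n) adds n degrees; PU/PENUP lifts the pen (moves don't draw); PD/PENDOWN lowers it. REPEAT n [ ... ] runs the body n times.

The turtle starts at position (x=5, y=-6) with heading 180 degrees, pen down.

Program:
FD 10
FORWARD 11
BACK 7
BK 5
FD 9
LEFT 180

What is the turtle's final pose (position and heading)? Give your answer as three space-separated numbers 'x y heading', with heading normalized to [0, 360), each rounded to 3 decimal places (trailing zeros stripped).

Answer: -13 -6 0

Derivation:
Executing turtle program step by step:
Start: pos=(5,-6), heading=180, pen down
FD 10: (5,-6) -> (-5,-6) [heading=180, draw]
FD 11: (-5,-6) -> (-16,-6) [heading=180, draw]
BK 7: (-16,-6) -> (-9,-6) [heading=180, draw]
BK 5: (-9,-6) -> (-4,-6) [heading=180, draw]
FD 9: (-4,-6) -> (-13,-6) [heading=180, draw]
LT 180: heading 180 -> 0
Final: pos=(-13,-6), heading=0, 5 segment(s) drawn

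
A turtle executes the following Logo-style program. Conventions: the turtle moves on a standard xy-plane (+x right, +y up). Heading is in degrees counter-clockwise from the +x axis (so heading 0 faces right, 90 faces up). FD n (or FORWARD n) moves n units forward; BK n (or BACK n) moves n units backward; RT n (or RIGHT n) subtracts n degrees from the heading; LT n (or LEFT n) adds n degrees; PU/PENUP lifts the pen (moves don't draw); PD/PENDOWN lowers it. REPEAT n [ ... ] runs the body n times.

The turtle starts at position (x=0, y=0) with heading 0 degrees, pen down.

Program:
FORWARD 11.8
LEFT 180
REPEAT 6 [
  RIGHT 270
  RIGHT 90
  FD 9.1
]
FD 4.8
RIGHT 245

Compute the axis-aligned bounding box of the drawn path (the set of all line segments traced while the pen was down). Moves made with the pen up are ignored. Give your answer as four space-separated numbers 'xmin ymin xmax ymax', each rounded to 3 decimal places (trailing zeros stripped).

Executing turtle program step by step:
Start: pos=(0,0), heading=0, pen down
FD 11.8: (0,0) -> (11.8,0) [heading=0, draw]
LT 180: heading 0 -> 180
REPEAT 6 [
  -- iteration 1/6 --
  RT 270: heading 180 -> 270
  RT 90: heading 270 -> 180
  FD 9.1: (11.8,0) -> (2.7,0) [heading=180, draw]
  -- iteration 2/6 --
  RT 270: heading 180 -> 270
  RT 90: heading 270 -> 180
  FD 9.1: (2.7,0) -> (-6.4,0) [heading=180, draw]
  -- iteration 3/6 --
  RT 270: heading 180 -> 270
  RT 90: heading 270 -> 180
  FD 9.1: (-6.4,0) -> (-15.5,0) [heading=180, draw]
  -- iteration 4/6 --
  RT 270: heading 180 -> 270
  RT 90: heading 270 -> 180
  FD 9.1: (-15.5,0) -> (-24.6,0) [heading=180, draw]
  -- iteration 5/6 --
  RT 270: heading 180 -> 270
  RT 90: heading 270 -> 180
  FD 9.1: (-24.6,0) -> (-33.7,0) [heading=180, draw]
  -- iteration 6/6 --
  RT 270: heading 180 -> 270
  RT 90: heading 270 -> 180
  FD 9.1: (-33.7,0) -> (-42.8,0) [heading=180, draw]
]
FD 4.8: (-42.8,0) -> (-47.6,0) [heading=180, draw]
RT 245: heading 180 -> 295
Final: pos=(-47.6,0), heading=295, 8 segment(s) drawn

Segment endpoints: x in {-47.6, -42.8, -33.7, -24.6, -15.5, -6.4, 0, 2.7, 11.8}, y in {0, 0, 0, 0, 0, 0, 0, 0}
xmin=-47.6, ymin=0, xmax=11.8, ymax=0

Answer: -47.6 0 11.8 0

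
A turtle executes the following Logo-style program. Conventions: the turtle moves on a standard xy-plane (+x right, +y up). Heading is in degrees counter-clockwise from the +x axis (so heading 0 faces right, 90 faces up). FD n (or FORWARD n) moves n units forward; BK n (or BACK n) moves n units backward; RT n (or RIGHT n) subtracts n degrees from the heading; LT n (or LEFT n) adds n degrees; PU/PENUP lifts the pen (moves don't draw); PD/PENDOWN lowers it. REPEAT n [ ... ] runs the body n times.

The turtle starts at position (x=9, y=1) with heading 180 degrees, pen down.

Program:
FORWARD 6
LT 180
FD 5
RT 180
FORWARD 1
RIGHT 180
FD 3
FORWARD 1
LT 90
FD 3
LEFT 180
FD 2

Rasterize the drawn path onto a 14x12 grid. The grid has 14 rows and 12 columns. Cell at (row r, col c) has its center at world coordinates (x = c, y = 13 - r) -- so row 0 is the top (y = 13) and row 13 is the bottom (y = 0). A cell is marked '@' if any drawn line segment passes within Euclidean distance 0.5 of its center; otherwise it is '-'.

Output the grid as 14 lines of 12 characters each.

Segment 0: (9,1) -> (3,1)
Segment 1: (3,1) -> (8,1)
Segment 2: (8,1) -> (7,1)
Segment 3: (7,1) -> (10,1)
Segment 4: (10,1) -> (11,1)
Segment 5: (11,1) -> (11,4)
Segment 6: (11,4) -> (11,2)

Answer: ------------
------------
------------
------------
------------
------------
------------
------------
------------
-----------@
-----------@
-----------@
---@@@@@@@@@
------------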